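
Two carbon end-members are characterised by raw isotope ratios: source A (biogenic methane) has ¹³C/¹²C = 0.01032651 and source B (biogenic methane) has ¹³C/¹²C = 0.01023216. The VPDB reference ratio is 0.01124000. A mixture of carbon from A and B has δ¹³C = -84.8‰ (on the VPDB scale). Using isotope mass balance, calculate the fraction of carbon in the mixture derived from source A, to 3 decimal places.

0.580

δ_A = (0.01032651/0.01124000 − 1)×1000 = (0.918729 − 1)×1000 = -81.271‰
δ_B = (0.01023216/0.01124000 − 1)×1000 = (0.910335 − 1)×1000 = -89.665‰
f_A = (δ_mix − δ_B)/(δ_A − δ_B) = (-84.8 − (-89.665))/(-81.271 − (-89.665))
f_A = 4.865 / 8.394 = 0.5796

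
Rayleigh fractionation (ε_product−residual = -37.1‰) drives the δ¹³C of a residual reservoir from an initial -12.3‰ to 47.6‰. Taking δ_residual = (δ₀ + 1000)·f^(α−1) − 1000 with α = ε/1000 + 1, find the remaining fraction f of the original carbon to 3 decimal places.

α − 1 = ε/1000 = -0.0371
(δ_res + 1000)/(δ₀ + 1000) = (47.6 + 1000)/(-12.3 + 1000) = 1047.6/987.7 = 1.060646
f = 1.060646^(1/-0.0371) = exp(ln(1.060646)/-0.0371) = exp(0.05888/-0.0371)
f = exp(-1.5870) = 0.2045

0.205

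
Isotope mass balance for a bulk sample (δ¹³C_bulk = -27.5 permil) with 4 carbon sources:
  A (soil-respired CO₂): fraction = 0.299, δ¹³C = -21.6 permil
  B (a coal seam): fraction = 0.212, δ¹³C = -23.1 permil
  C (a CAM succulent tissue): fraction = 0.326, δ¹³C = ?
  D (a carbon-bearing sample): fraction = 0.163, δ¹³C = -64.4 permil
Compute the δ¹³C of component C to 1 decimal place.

Isotope mass balance: δ_bulk = Σ fᵢ·δᵢ.
-27.5 = 0.299×(-21.6) + 0.212×(-23.1) + 0.326×δ_C + 0.163×(-64.4)
0.326·δ_C = -27.5 − (-21.853) = -5.647
δ_C = -5.647 / 0.326 = -17.32 permil

-17.3 permil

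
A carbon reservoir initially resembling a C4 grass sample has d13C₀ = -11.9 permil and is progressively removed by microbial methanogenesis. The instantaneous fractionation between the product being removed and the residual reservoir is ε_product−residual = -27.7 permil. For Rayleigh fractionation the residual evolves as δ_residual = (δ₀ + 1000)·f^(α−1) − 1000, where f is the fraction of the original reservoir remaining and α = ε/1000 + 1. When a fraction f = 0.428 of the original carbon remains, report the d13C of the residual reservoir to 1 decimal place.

Rayleigh residual: δ_res = (δ₀ + 1000)·f^(α−1) − 1000
α = ε/1000 + 1 = 0.97230, so α − 1 = -0.02770
f^(α−1) = 0.428^(-0.02770) = 1.023786
δ_res = (-11.9 + 1000) × 1.023786 − 1000 = 1011.603 − 1000 = 11.60 permil

11.6 permil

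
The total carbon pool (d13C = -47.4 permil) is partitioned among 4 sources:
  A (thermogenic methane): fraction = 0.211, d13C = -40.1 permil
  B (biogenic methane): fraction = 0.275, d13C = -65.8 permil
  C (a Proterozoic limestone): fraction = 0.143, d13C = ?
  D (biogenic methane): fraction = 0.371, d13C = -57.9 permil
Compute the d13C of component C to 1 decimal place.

4.5 permil

Isotope mass balance: δ_bulk = Σ fᵢ·δᵢ.
-47.4 = 0.211×(-40.1) + 0.275×(-65.8) + 0.143×δ_C + 0.371×(-57.9)
0.143·δ_C = -47.4 − (-48.037) = 0.637
δ_C = 0.637 / 0.143 = 4.45 permil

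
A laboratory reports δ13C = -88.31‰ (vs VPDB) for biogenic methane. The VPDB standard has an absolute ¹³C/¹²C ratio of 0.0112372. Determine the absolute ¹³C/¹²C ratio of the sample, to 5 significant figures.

0.010245

R_sample = R_standard × (δ13C/1000 + 1)
R_sample = 0.0112372 × (-88.31/1000 + 1) = 0.0112372 × 0.911690
R_sample = 0.0102448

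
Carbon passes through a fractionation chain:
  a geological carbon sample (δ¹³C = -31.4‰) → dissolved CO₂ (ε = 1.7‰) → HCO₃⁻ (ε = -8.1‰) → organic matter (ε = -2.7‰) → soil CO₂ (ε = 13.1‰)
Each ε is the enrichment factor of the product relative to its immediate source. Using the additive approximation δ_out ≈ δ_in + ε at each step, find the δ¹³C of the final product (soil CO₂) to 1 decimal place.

-27.4‰

step 1: δ ≈ -31.4 + (1.7) = -29.7‰
step 2: δ ≈ -29.7 + (-8.1) = -37.8‰
step 3: δ ≈ -37.8 + (-2.7) = -40.5‰
step 4: δ ≈ -40.5 + (13.1) = -27.4‰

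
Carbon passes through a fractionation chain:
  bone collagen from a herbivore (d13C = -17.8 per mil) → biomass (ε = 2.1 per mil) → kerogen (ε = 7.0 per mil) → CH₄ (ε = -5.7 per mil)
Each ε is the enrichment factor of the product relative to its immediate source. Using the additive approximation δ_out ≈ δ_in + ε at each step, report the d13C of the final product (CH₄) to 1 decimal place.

-14.4 per mil

step 1: δ ≈ -17.8 + (2.1) = -15.7 per mil
step 2: δ ≈ -15.7 + (7.0) = -8.7 per mil
step 3: δ ≈ -8.7 + (-5.7) = -14.4 per mil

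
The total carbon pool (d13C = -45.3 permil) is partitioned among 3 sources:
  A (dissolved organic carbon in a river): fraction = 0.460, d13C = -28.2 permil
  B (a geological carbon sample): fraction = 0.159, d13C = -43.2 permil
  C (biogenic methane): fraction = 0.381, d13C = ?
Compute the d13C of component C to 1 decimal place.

-66.8 permil

Isotope mass balance: δ_bulk = Σ fᵢ·δᵢ.
-45.3 = 0.460×(-28.2) + 0.159×(-43.2) + 0.381×δ_C
0.381·δ_C = -45.3 − (-19.841) = -25.459
δ_C = -25.459 / 0.381 = -66.82 permil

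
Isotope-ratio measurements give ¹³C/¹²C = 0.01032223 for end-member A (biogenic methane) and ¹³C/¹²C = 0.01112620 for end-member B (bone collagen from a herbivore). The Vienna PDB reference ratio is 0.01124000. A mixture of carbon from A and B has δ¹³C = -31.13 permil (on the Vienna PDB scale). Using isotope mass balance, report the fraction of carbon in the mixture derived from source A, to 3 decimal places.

δ_A = (0.01032223/0.01124000 − 1)×1000 = (0.918348 − 1)×1000 = -81.652 permil
δ_B = (0.01112620/0.01124000 − 1)×1000 = (0.989875 − 1)×1000 = -10.125 permil
f_A = (δ_mix − δ_B)/(δ_A − δ_B) = (-31.13 − (-10.125))/(-81.652 − (-10.125))
f_A = -21.005 / -71.528 = 0.2937

0.294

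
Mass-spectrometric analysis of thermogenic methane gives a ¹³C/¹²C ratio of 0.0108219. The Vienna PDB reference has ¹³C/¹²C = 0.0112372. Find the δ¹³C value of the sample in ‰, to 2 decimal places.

-36.96‰

δ¹³C = (R_sample / R_standard − 1) × 1000
R_sample / R_standard = 0.0108219 / 0.0112372 = 0.963042
δ¹³C = (0.963042 − 1) × 1000 = -36.958‰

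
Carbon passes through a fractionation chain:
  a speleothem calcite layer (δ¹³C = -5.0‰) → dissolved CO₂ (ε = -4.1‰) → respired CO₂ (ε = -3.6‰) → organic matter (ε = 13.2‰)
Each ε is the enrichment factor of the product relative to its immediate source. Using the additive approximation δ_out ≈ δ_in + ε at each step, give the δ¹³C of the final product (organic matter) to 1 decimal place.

0.5‰

step 1: δ ≈ -5.0 + (-4.1) = -9.1‰
step 2: δ ≈ -9.1 + (-3.6) = -12.7‰
step 3: δ ≈ -12.7 + (13.2) = 0.5‰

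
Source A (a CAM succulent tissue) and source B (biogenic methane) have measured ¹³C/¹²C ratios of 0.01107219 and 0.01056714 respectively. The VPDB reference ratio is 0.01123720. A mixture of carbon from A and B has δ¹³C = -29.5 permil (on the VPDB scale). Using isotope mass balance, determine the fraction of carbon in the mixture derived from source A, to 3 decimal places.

0.670

δ_A = (0.01107219/0.01123720 − 1)×1000 = (0.985316 − 1)×1000 = -14.684 permil
δ_B = (0.01056714/0.01123720 − 1)×1000 = (0.940371 − 1)×1000 = -59.629 permil
f_A = (δ_mix − δ_B)/(δ_A − δ_B) = (-29.5 − (-59.629))/(-14.684 − (-59.629))
f_A = 30.129 / 44.944 = 0.6704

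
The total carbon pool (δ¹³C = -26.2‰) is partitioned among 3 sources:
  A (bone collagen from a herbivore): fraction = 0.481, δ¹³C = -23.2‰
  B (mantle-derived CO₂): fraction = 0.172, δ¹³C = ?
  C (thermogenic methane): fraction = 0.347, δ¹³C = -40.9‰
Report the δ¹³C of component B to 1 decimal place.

-4.9‰

Isotope mass balance: δ_bulk = Σ fᵢ·δᵢ.
-26.2 = 0.481×(-23.2) + 0.172×δ_B + 0.347×(-40.9)
0.172·δ_B = -26.2 − (-25.351) = -0.849
δ_B = -0.849 / 0.172 = -4.93‰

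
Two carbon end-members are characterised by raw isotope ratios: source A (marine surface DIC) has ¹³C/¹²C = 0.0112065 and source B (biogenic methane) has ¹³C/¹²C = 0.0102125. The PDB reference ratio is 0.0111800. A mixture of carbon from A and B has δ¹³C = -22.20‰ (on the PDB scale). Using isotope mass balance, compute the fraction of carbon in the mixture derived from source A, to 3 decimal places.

0.724

δ_A = (0.0112065/0.0111800 − 1)×1000 = (1.002370 − 1)×1000 = 2.370‰
δ_B = (0.0102125/0.0111800 − 1)×1000 = (0.913462 − 1)×1000 = -86.538‰
f_A = (δ_mix − δ_B)/(δ_A − δ_B) = (-22.20 − (-86.538))/(2.370 − (-86.538))
f_A = 64.338 / 88.909 = 0.7236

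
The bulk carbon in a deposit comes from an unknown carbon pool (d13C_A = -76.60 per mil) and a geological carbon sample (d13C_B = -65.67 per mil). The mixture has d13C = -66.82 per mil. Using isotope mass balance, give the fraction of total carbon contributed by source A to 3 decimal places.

δ_mix = f_A·δ_A + (1 − f_A)·δ_B  ⇒  f_A = (δ_mix − δ_B)/(δ_A − δ_B)
f_A = (-66.82 − (-65.67)) / (-76.60 − (-65.67))
f_A = -1.15 / -10.93 = 0.1052

0.105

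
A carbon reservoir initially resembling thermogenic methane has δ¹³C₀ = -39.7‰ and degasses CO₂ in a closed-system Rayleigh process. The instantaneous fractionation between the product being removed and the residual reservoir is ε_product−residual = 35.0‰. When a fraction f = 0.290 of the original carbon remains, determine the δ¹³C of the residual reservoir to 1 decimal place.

Rayleigh residual: δ_res = (δ₀ + 1000)·f^(α−1) − 1000
α = ε/1000 + 1 = 1.03500, so α − 1 = 0.03500
f^(α−1) = 0.290^(0.03500) = 0.957600
δ_res = (-39.7 + 1000) × 0.957600 − 1000 = 919.583 − 1000 = -80.42‰

-80.4‰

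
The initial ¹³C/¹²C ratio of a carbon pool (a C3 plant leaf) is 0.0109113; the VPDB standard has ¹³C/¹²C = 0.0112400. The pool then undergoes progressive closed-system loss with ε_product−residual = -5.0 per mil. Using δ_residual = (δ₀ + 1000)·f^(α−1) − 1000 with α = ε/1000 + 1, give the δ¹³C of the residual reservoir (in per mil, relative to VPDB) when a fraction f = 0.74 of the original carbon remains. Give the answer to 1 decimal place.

-27.8 per mil

δ₀ = (0.0109113/0.0112400 − 1)×1000 = (0.970756 − 1)×1000 = -29.244 per mil
α − 1 = ε/1000 = -0.0050
f^(α−1) = 0.74^(-0.0050) = 1.001507
δ_res = (-29.244 + 1000) × 1.001507 − 1000 = 972.219 − 1000 = -27.78 per mil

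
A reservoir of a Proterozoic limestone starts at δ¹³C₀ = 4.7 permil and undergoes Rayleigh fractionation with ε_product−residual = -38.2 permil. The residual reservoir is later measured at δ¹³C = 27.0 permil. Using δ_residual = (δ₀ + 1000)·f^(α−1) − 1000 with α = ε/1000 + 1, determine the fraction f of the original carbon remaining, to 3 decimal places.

0.563

α − 1 = ε/1000 = -0.0382
(δ_res + 1000)/(δ₀ + 1000) = (27.0 + 1000)/(4.7 + 1000) = 1027.0/1004.7 = 1.022196
f = 1.022196^(1/-0.0382) = exp(ln(1.022196)/-0.0382) = exp(0.02195/-0.0382)
f = exp(-0.5747) = 0.5629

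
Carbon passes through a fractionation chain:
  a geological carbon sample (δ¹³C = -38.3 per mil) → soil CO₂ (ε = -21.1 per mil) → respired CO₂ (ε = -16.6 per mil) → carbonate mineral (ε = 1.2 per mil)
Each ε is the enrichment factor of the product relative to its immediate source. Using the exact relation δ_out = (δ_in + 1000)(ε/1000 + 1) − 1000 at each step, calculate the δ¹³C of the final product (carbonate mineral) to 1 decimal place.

-73.1 per mil

step 1: δ = (-38.30 + 1000)·(-21.1/1000 + 1) − 1000 = -58.59 per mil
step 2: δ = (-58.59 + 1000)·(-16.6/1000 + 1) − 1000 = -74.22 per mil
step 3: δ = (-74.22 + 1000)·(1.2/1000 + 1) − 1000 = -73.11 per mil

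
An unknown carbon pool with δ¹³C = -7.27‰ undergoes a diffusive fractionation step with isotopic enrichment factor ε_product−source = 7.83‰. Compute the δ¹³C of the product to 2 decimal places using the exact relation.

0.50‰

Exactly, δ_product = (δ_source + 1000)·(ε/1000 + 1) − 1000.
δ_product = (-7.27 + 1000) × (7.83/1000 + 1) − 1000
δ_product = 0.503‰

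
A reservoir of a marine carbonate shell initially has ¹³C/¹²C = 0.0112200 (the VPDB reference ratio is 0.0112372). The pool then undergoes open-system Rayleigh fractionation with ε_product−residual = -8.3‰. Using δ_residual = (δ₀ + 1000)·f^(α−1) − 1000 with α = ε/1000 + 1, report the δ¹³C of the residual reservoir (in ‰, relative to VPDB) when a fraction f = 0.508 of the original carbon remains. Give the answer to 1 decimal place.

4.1‰

δ₀ = (0.0112200/0.0112372 − 1)×1000 = (0.998469 − 1)×1000 = -1.531‰
α − 1 = ε/1000 = -0.0083
f^(α−1) = 0.508^(-0.0083) = 1.005637
δ_res = (-1.531 + 1000) × 1.005637 − 1000 = 1004.098 − 1000 = 4.10‰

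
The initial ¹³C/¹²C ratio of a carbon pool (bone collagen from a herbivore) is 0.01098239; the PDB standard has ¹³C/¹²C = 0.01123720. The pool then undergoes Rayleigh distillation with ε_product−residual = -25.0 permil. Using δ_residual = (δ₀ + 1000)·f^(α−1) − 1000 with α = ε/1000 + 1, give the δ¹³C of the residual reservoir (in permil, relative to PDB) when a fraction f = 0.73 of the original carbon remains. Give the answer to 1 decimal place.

-15.0 permil

δ₀ = (0.01098239/0.01123720 − 1)×1000 = (0.977324 − 1)×1000 = -22.676 permil
α − 1 = ε/1000 = -0.0250
f^(α−1) = 0.73^(-0.0250) = 1.007899
δ_res = (-22.676 + 1000) × 1.007899 − 1000 = 985.044 − 1000 = -14.96 permil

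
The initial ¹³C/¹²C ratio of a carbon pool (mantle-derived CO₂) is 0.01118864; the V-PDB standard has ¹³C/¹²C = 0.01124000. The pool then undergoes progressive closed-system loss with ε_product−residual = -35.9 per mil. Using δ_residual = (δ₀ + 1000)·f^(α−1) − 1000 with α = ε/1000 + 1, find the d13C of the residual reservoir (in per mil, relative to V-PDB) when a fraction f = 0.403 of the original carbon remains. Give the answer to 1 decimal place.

28.4 per mil

δ₀ = (0.01118864/0.01124000 − 1)×1000 = (0.995431 − 1)×1000 = -4.569 per mil
α − 1 = ε/1000 = -0.0359
f^(α−1) = 0.403^(-0.0359) = 1.033165
δ_res = (-4.569 + 1000) × 1.033165 − 1000 = 1028.444 − 1000 = 28.44 per mil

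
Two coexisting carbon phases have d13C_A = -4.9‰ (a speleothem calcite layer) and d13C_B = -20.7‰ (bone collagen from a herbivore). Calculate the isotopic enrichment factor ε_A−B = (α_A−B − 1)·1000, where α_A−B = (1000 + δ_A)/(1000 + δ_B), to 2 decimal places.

16.13‰

α_A−B = (1000 + -4.9) / (1000 + -20.7) = 995.1 / 979.3 = 1.016134
ε_A−B = (1.016134 − 1) × 1000 = 16.134‰
(The approximation ε ≈ δ_A − δ_B would give 15.8‰.)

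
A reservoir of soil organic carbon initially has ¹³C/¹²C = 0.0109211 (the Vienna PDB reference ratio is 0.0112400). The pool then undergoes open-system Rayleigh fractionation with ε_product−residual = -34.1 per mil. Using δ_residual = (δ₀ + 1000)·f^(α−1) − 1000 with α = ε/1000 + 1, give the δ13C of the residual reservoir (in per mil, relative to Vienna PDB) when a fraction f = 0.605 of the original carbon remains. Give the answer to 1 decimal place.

-11.6 per mil

δ₀ = (0.0109211/0.0112400 − 1)×1000 = (0.971628 − 1)×1000 = -28.372 per mil
α − 1 = ε/1000 = -0.0341
f^(α−1) = 0.605^(-0.0341) = 1.017284
δ_res = (-28.372 + 1000) × 1.017284 − 1000 = 988.422 − 1000 = -11.58 per mil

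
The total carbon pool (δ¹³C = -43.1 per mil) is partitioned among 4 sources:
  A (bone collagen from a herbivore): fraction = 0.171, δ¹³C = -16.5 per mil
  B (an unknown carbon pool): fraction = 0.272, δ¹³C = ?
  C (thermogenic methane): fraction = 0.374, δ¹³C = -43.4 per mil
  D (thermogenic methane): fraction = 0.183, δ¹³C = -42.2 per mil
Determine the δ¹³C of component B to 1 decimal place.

Isotope mass balance: δ_bulk = Σ fᵢ·δᵢ.
-43.1 = 0.171×(-16.5) + 0.272×δ_B + 0.374×(-43.4) + 0.183×(-42.2)
0.272·δ_B = -43.1 − (-26.776) = -16.324
δ_B = -16.324 / 0.272 = -60.02 per mil

-60.0 per mil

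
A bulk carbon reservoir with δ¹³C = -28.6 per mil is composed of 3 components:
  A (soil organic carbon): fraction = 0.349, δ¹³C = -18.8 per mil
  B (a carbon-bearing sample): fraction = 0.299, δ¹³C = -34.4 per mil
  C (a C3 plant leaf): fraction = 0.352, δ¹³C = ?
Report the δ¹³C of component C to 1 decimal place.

Isotope mass balance: δ_bulk = Σ fᵢ·δᵢ.
-28.6 = 0.349×(-18.8) + 0.299×(-34.4) + 0.352×δ_C
0.352·δ_C = -28.6 − (-16.847) = -11.753
δ_C = -11.753 / 0.352 = -33.39 per mil

-33.4 per mil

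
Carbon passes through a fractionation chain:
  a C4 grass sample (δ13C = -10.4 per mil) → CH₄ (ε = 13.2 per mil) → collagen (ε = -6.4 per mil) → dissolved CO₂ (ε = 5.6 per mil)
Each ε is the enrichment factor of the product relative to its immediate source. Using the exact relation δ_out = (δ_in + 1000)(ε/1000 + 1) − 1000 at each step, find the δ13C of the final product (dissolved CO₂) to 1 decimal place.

1.8 per mil

step 1: δ = (-10.40 + 1000)·(13.2/1000 + 1) − 1000 = 2.66 per mil
step 2: δ = (2.66 + 1000)·(-6.4/1000 + 1) − 1000 = -3.75 per mil
step 3: δ = (-3.75 + 1000)·(5.6/1000 + 1) − 1000 = 1.82 per mil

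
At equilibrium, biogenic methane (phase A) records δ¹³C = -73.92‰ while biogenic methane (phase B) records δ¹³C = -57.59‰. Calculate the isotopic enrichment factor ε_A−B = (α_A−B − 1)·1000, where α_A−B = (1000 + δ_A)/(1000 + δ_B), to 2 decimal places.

α_A−B = (1000 + -73.92) / (1000 + -57.59) = 926.08 / 942.41 = 0.982672
ε_A−B = (0.982672 − 1) × 1000 = -17.328‰
(The approximation ε ≈ δ_A − δ_B would give -16.33‰.)

-17.33‰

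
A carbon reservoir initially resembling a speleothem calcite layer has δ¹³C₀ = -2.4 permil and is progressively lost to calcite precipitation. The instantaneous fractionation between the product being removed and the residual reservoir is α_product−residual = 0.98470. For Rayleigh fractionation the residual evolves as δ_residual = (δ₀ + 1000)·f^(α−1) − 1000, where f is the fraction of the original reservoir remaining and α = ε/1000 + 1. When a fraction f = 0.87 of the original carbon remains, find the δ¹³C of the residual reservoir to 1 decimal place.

Rayleigh residual: δ_res = (δ₀ + 1000)·f^(α−1) − 1000
α − 1 = -0.01530
f^(α−1) = 0.87^(-0.01530) = 1.002133
δ_res = (-2.4 + 1000) × 1.002133 − 1000 = 999.728 − 1000 = -0.27 permil

-0.3 permil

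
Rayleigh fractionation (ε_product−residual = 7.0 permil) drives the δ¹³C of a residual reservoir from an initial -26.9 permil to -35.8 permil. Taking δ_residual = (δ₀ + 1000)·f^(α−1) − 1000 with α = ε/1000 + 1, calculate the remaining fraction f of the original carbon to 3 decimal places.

0.269

α − 1 = ε/1000 = 0.0070
(δ_res + 1000)/(δ₀ + 1000) = (-35.8 + 1000)/(-26.9 + 1000) = 964.2/973.1 = 0.990854
f = 0.990854^(1/0.0070) = exp(ln(0.990854)/0.0070) = exp(-0.00919/0.0070)
f = exp(-1.3126) = 0.2691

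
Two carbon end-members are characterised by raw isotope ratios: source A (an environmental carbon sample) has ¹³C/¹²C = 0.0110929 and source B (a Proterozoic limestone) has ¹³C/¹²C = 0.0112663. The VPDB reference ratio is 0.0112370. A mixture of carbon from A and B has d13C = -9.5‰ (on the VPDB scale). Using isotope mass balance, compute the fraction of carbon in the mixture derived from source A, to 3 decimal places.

0.785

δ_A = (0.0110929/0.0112370 − 1)×1000 = (0.987176 − 1)×1000 = -12.824‰
δ_B = (0.0112663/0.0112370 − 1)×1000 = (1.002607 − 1)×1000 = 2.607‰
f_A = (δ_mix − δ_B)/(δ_A − δ_B) = (-9.5 − (2.607))/(-12.824 − (2.607))
f_A = -12.107 / -15.431 = 0.7846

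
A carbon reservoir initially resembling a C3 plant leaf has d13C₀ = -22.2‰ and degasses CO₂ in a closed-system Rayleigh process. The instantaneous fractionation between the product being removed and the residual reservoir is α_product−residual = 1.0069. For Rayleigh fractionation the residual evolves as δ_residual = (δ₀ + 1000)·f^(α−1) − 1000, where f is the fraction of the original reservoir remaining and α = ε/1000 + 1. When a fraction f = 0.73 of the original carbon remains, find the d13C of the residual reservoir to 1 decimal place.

Rayleigh residual: δ_res = (δ₀ + 1000)·f^(α−1) − 1000
α − 1 = 0.00690
f^(α−1) = 0.73^(0.00690) = 0.997831
δ_res = (-22.2 + 1000) × 0.997831 − 1000 = 975.679 − 1000 = -24.32‰

-24.3‰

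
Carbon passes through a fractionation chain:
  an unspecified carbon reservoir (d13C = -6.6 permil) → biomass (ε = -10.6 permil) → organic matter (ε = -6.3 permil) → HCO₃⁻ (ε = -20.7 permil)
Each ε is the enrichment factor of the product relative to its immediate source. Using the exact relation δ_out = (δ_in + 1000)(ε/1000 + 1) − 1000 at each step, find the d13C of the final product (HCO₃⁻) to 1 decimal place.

step 1: δ = (-6.60 + 1000)·(-10.6/1000 + 1) − 1000 = -17.13 permil
step 2: δ = (-17.13 + 1000)·(-6.3/1000 + 1) − 1000 = -23.32 permil
step 3: δ = (-23.32 + 1000)·(-20.7/1000 + 1) − 1000 = -43.54 permil

-43.5 permil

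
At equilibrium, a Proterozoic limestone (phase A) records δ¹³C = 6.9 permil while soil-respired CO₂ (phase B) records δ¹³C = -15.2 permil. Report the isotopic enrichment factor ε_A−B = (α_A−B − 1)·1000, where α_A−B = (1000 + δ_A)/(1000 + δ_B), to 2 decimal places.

α_A−B = (1000 + 6.9) / (1000 + -15.2) = 1006.9 / 984.8 = 1.022441
ε_A−B = (1.022441 − 1) × 1000 = 22.441 permil
(The approximation ε ≈ δ_A − δ_B would give 22.1 permil.)

22.44 permil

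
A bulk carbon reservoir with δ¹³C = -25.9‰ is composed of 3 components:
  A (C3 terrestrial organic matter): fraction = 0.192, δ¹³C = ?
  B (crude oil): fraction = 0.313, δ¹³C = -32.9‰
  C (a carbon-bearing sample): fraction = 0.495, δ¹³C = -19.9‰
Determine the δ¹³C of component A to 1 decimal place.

Isotope mass balance: δ_bulk = Σ fᵢ·δᵢ.
-25.9 = 0.192×δ_A + 0.313×(-32.9) + 0.495×(-19.9)
0.192·δ_A = -25.9 − (-20.148) = -5.752
δ_A = -5.752 / 0.192 = -29.96‰

-30.0‰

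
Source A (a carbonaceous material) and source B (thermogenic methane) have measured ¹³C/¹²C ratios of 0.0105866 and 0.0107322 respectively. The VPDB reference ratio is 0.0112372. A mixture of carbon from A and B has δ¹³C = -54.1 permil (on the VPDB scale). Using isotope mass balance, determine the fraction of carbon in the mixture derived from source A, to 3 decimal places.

δ_A = (0.0105866/0.0112372 − 1)×1000 = (0.942103 − 1)×1000 = -57.897 permil
δ_B = (0.0107322/0.0112372 − 1)×1000 = (0.955060 − 1)×1000 = -44.940 permil
f_A = (δ_mix − δ_B)/(δ_A − δ_B) = (-54.1 − (-44.940))/(-57.897 − (-44.940))
f_A = -9.160 / -12.957 = 0.7070

0.707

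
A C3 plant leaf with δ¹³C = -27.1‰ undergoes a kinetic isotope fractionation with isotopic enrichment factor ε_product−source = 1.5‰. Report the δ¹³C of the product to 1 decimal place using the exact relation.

To first order, δ_product ≈ δ_source + ε = -25.6‰.
Exactly, δ_product = (δ_source + 1000)·(ε/1000 + 1) − 1000.
δ_product = (-27.1 + 1000) × (1.5/1000 + 1) − 1000
δ_product = -25.64‰

-25.6‰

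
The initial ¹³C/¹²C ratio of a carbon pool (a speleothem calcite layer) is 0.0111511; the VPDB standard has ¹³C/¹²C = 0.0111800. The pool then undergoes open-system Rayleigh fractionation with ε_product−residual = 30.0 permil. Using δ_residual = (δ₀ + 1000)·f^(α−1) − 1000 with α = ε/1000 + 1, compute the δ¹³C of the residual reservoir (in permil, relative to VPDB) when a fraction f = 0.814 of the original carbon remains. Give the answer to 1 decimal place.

δ₀ = (0.0111511/0.0111800 − 1)×1000 = (0.997415 − 1)×1000 = -2.585 permil
α − 1 = ε/1000 = 0.0300
f^(α−1) = 0.814^(0.0300) = 0.993845
δ_res = (-2.585 + 1000) × 0.993845 − 1000 = 991.276 − 1000 = -8.72 permil

-8.7 permil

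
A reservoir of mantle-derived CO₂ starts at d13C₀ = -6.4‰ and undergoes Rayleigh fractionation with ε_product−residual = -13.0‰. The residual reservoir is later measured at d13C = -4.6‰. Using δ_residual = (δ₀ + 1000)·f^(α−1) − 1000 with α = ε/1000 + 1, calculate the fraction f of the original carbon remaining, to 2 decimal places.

α − 1 = ε/1000 = -0.0130
(δ_res + 1000)/(δ₀ + 1000) = (-4.6 + 1000)/(-6.4 + 1000) = 995.4/993.6 = 1.001812
f = 1.001812^(1/-0.0130) = exp(ln(1.001812)/-0.0130) = exp(0.00181/-0.0130)
f = exp(-0.1392) = 0.8700

0.87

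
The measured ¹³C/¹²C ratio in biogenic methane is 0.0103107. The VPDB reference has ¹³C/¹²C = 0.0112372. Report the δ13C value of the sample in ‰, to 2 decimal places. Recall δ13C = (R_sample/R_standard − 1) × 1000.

δ13C = (R_sample / R_standard − 1) × 1000
R_sample / R_standard = 0.0103107 / 0.0112372 = 0.917551
δ13C = (0.917551 − 1) × 1000 = -82.449‰

-82.45‰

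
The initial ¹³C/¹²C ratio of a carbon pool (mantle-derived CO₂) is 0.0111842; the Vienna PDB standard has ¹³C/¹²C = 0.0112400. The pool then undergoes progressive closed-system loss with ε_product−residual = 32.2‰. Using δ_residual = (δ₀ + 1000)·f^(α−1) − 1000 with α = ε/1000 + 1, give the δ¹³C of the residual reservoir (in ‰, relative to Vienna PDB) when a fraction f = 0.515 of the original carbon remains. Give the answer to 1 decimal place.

-26.0‰

δ₀ = (0.0111842/0.0112400 − 1)×1000 = (0.995036 − 1)×1000 = -4.964‰
α − 1 = ε/1000 = 0.0322
f^(α−1) = 0.515^(0.0322) = 0.978859
δ_res = (-4.964 + 1000) × 0.978859 − 1000 = 974.000 − 1000 = -26.00‰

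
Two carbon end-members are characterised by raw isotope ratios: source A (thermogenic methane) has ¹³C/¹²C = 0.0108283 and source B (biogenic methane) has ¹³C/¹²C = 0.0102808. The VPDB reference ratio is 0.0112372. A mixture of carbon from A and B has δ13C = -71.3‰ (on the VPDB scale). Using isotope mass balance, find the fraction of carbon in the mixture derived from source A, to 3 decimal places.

δ_A = (0.0108283/0.0112372 − 1)×1000 = (0.963612 − 1)×1000 = -36.388‰
δ_B = (0.0102808/0.0112372 − 1)×1000 = (0.914890 − 1)×1000 = -85.110‰
f_A = (δ_mix − δ_B)/(δ_A − δ_B) = (-71.3 − (-85.110))/(-36.388 − (-85.110))
f_A = 13.810 / 48.722 = 0.2834

0.283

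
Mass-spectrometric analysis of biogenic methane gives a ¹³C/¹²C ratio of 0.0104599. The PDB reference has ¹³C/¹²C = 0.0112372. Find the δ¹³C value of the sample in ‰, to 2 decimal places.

-69.17‰

δ¹³C = (R_sample / R_standard − 1) × 1000
R_sample / R_standard = 0.0104599 / 0.0112372 = 0.930828
δ¹³C = (0.930828 − 1) × 1000 = -69.172‰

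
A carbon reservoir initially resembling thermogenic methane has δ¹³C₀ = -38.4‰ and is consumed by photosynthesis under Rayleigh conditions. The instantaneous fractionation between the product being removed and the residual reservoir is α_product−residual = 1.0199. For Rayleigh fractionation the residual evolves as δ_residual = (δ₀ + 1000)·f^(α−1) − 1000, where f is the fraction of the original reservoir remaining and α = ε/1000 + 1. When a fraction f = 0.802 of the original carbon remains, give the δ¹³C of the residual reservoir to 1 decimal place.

Rayleigh residual: δ_res = (δ₀ + 1000)·f^(α−1) − 1000
α − 1 = 0.01990
f^(α−1) = 0.802^(0.01990) = 0.995619
δ_res = (-38.4 + 1000) × 0.995619 − 1000 = 957.387 − 1000 = -42.61‰

-42.6‰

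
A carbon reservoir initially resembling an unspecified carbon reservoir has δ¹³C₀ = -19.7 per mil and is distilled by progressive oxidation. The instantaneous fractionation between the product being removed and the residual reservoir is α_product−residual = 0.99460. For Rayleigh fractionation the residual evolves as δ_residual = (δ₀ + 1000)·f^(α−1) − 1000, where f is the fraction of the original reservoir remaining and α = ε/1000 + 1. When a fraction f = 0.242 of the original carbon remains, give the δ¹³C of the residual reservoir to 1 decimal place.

-12.2 per mil

Rayleigh residual: δ_res = (δ₀ + 1000)·f^(α−1) − 1000
α − 1 = -0.00540
f^(α−1) = 0.242^(-0.00540) = 1.007691
δ_res = (-19.7 + 1000) × 1.007691 − 1000 = 987.840 − 1000 = -12.16 per mil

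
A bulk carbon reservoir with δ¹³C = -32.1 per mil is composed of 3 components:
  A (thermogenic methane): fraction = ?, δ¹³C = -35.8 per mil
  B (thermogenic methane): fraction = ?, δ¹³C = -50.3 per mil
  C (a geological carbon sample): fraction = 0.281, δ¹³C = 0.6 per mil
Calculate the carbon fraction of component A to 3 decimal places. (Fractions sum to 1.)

0.269

Let f_A and f_B be the unknown fractions; fractions sum to 1 so f_A + f_B = 0.719.
Mass balance: Σ fᵢ·δᵢ = δ_bulk ⇒ f_A·(-35.8) + f_B·(-50.3) = -32.1 − (0.169) = -32.269
Substitute f_B = 0.719 − f_A:
f_A·(-35.8 − -50.3) = -32.269 − 0.719×(-50.3) = 3.897
f_A = 3.897 / 14.5 = 0.2688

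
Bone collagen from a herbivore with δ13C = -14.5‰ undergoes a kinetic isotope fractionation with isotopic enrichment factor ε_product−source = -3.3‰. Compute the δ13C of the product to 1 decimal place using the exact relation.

Exactly, δ_product = (δ_source + 1000)·(ε/1000 + 1) − 1000.
δ_product = (-14.5 + 1000) × (-3.3/1000 + 1) − 1000
δ_product = -17.75‰

-17.8‰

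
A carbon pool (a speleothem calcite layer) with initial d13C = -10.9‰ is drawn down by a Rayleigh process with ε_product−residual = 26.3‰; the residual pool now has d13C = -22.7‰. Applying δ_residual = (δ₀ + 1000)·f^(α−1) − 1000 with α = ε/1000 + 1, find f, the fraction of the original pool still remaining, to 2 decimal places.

α − 1 = ε/1000 = 0.0263
(δ_res + 1000)/(δ₀ + 1000) = (-22.7 + 1000)/(-10.9 + 1000) = 977.3/989.1 = 0.988070
f = 0.988070^(1/0.0263) = exp(ln(0.988070)/0.0263) = exp(-0.01200/0.0263)
f = exp(-0.4563) = 0.6336

0.63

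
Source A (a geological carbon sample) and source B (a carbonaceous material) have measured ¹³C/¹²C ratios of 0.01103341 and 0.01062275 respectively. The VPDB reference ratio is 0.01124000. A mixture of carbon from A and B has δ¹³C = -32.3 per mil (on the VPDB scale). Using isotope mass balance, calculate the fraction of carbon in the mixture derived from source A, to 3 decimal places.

δ_A = (0.01103341/0.01124000 − 1)×1000 = (0.981620 − 1)×1000 = -18.380 per mil
δ_B = (0.01062275/0.01124000 − 1)×1000 = (0.945085 − 1)×1000 = -54.915 per mil
f_A = (δ_mix − δ_B)/(δ_A − δ_B) = (-32.3 − (-54.915))/(-18.380 − (-54.915))
f_A = 22.615 / 36.536 = 0.6190

0.619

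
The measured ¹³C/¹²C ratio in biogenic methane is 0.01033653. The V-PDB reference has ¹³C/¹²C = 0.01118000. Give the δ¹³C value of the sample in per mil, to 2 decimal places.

-75.44 per mil

δ¹³C = (R_sample / R_standard − 1) × 1000
R_sample / R_standard = 0.01033653 / 0.01118000 = 0.924555
δ¹³C = (0.924555 − 1) × 1000 = -75.445 per mil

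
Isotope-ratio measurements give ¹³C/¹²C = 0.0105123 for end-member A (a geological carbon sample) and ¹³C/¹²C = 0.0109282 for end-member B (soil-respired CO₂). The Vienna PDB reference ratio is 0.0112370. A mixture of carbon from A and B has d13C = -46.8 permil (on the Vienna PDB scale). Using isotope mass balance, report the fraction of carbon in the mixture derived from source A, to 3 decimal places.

δ_A = (0.0105123/0.0112370 − 1)×1000 = (0.935508 − 1)×1000 = -64.492 permil
δ_B = (0.0109282/0.0112370 − 1)×1000 = (0.972519 − 1)×1000 = -27.481 permil
f_A = (δ_mix − δ_B)/(δ_A − δ_B) = (-46.8 − (-27.481))/(-64.492 − (-27.481))
f_A = -19.319 / -37.012 = 0.5220

0.522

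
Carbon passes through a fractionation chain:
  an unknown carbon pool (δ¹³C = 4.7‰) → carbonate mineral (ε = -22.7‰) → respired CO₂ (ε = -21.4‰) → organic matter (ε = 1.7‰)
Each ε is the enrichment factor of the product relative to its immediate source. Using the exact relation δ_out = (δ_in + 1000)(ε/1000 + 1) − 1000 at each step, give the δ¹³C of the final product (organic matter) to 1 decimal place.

step 1: δ = (4.70 + 1000)·(-22.7/1000 + 1) − 1000 = -18.11‰
step 2: δ = (-18.11 + 1000)·(-21.4/1000 + 1) − 1000 = -39.12‰
step 3: δ = (-39.12 + 1000)·(1.7/1000 + 1) − 1000 = -37.49‰

-37.5‰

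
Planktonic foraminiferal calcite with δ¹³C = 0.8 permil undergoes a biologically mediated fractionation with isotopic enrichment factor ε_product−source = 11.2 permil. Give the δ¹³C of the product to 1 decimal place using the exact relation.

Exactly, δ_product = (δ_source + 1000)·(ε/1000 + 1) − 1000.
δ_product = (0.8 + 1000) × (11.2/1000 + 1) − 1000
δ_product = 12.01 permil

12.0 permil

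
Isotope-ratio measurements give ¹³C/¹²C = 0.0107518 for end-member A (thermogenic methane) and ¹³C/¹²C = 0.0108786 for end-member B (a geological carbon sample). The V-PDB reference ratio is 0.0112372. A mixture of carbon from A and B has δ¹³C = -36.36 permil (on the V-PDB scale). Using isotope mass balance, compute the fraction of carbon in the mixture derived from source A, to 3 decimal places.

0.394

δ_A = (0.0107518/0.0112372 − 1)×1000 = (0.956804 − 1)×1000 = -43.196 permil
δ_B = (0.0108786/0.0112372 − 1)×1000 = (0.968088 − 1)×1000 = -31.912 permil
f_A = (δ_mix − δ_B)/(δ_A − δ_B) = (-36.36 − (-31.912))/(-43.196 − (-31.912))
f_A = -4.448 / -11.284 = 0.3942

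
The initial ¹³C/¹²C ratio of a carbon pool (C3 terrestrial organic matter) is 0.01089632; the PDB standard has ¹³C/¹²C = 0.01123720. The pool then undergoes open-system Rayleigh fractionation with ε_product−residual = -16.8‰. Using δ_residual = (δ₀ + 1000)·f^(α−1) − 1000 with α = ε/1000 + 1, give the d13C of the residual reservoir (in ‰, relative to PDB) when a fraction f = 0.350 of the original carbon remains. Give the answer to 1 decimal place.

-13.1‰

δ₀ = (0.01089632/0.01123720 − 1)×1000 = (0.969665 − 1)×1000 = -30.335‰
α − 1 = ε/1000 = -0.0168
f^(α−1) = 0.350^(-0.0168) = 1.017793
δ_res = (-30.335 + 1000) × 1.017793 − 1000 = 986.919 − 1000 = -13.08‰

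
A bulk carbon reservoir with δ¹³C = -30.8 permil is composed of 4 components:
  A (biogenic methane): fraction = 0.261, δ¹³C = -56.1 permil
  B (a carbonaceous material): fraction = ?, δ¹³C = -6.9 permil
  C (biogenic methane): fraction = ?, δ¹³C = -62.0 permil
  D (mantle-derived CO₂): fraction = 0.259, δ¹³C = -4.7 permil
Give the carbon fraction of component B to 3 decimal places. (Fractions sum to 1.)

0.269

Let f_B and f_C be the unknown fractions; fractions sum to 1 so f_B + f_C = 0.480.
Mass balance: Σ fᵢ·δᵢ = δ_bulk ⇒ f_B·(-6.9) + f_C·(-62.0) = -30.8 − (-15.859) = -14.941
Substitute f_C = 0.480 − f_B:
f_B·(-6.9 − -62.0) = -14.941 − 0.480×(-62.0) = 14.819
f_B = 14.819 / 55.1 = 0.2690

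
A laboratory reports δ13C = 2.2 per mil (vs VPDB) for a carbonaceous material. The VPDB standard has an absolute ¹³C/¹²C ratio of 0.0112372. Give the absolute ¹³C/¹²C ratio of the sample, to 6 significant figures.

R_sample = R_standard × (δ13C/1000 + 1)
R_sample = 0.0112372 × (2.2/1000 + 1) = 0.0112372 × 1.002200
R_sample = 0.0112619

0.0112619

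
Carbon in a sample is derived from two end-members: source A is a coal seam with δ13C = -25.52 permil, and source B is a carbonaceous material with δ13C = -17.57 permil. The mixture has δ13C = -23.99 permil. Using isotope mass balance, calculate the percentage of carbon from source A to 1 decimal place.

80.8%

δ_mix = f_A·δ_A + (1 − f_A)·δ_B  ⇒  f_A = (δ_mix − δ_B)/(δ_A − δ_B)
f_A = (-23.99 − (-17.57)) / (-25.52 − (-17.57))
f_A = -6.42 / -7.95 = 0.8075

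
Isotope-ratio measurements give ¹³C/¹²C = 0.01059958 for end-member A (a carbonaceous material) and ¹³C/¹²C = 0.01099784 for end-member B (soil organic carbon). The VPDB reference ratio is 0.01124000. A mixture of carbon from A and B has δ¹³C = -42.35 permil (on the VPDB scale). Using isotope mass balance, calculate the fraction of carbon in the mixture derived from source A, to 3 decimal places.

0.587

δ_A = (0.01059958/0.01124000 − 1)×1000 = (0.943023 − 1)×1000 = -56.977 permil
δ_B = (0.01099784/0.01124000 − 1)×1000 = (0.978456 − 1)×1000 = -21.544 permil
f_A = (δ_mix − δ_B)/(δ_A − δ_B) = (-42.35 − (-21.544))/(-56.977 − (-21.544))
f_A = -20.806 / -35.432 = 0.5872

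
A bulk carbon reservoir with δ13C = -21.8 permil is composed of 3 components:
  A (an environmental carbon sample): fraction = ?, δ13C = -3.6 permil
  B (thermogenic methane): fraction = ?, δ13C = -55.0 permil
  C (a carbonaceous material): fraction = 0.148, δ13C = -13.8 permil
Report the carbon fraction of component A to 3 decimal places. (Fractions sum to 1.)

Let f_A and f_B be the unknown fractions; fractions sum to 1 so f_A + f_B = 0.852.
Mass balance: Σ fᵢ·δᵢ = δ_bulk ⇒ f_A·(-3.6) + f_B·(-55.0) = -21.8 − (-2.042) = -19.758
Substitute f_B = 0.852 − f_A:
f_A·(-3.6 − -55.0) = -19.758 − 0.852×(-55.0) = 27.102
f_A = 27.102 / 51.4 = 0.5273

0.527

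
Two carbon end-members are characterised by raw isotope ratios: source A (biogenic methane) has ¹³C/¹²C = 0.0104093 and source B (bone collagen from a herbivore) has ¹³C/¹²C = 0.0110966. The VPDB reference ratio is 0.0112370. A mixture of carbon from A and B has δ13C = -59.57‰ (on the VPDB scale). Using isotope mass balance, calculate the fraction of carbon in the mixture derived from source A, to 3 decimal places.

0.770

δ_A = (0.0104093/0.0112370 − 1)×1000 = (0.926342 − 1)×1000 = -73.658‰
δ_B = (0.0110966/0.0112370 − 1)×1000 = (0.987506 − 1)×1000 = -12.494‰
f_A = (δ_mix − δ_B)/(δ_A − δ_B) = (-59.57 − (-12.494))/(-73.658 − (-12.494))
f_A = -47.076 / -61.164 = 0.7697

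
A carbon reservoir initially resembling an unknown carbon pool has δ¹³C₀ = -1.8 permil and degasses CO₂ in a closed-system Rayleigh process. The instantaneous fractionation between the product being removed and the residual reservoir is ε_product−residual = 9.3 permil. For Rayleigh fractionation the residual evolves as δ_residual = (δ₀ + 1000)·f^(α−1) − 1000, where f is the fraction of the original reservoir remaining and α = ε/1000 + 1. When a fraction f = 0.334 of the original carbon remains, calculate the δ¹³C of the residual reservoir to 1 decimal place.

-11.9 permil

Rayleigh residual: δ_res = (δ₀ + 1000)·f^(α−1) − 1000
α = ε/1000 + 1 = 1.00930, so α − 1 = 0.00930
f^(α−1) = 0.334^(0.00930) = 0.989853
δ_res = (-1.8 + 1000) × 0.989853 − 1000 = 988.072 − 1000 = -11.93 permil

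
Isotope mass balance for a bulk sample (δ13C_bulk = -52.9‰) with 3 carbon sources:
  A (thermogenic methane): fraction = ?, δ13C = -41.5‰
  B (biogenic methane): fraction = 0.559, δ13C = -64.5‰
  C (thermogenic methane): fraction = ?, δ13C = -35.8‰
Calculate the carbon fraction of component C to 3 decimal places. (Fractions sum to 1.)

0.256

Let f_C and f_A be the unknown fractions; fractions sum to 1 so f_C + f_A = 0.441.
Mass balance: Σ fᵢ·δᵢ = δ_bulk ⇒ f_C·(-35.8) + f_A·(-41.5) = -52.9 − (-36.056) = -16.844
Substitute f_A = 0.441 − f_C:
f_C·(-35.8 − -41.5) = -16.844 − 0.441×(-41.5) = 1.457
f_C = 1.457 / 5.7 = 0.2556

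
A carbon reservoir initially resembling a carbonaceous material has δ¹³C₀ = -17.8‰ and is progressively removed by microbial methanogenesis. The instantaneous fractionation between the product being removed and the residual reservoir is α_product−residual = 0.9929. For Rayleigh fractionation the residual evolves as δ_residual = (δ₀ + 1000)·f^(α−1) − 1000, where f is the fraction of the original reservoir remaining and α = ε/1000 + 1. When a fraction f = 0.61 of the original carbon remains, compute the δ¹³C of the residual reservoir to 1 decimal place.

Rayleigh residual: δ_res = (δ₀ + 1000)·f^(α−1) − 1000
α − 1 = -0.00710
f^(α−1) = 0.61^(-0.00710) = 1.003516
δ_res = (-17.8 + 1000) × 1.003516 − 1000 = 985.653 − 1000 = -14.35‰

-14.3‰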